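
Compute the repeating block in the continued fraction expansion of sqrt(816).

Write x_i = (sqrt(816) + m_i)/d_i with (m_0, d_0) = (0, 1). a_0 = floor(sqrt(816)) = 28, since 28^2 = 784 <= 816 < 841 = 29^2.
Iterate m_{i+1} = d_i*a_i - m_i, d_{i+1} = (816 - m_{i+1}^2)/d_i, a_{i+1} = floor((a_0 + m_{i+1})/d_{i+1}):
  m_1 = 1*28 - 0 = 28, d_1 = (816 - 28^2)/1 = 32/1 = 32, a_1 = floor((28 + 28)/32) = 1.
  m_2 = 32*1 - 28 = 4, d_2 = (816 - 4^2)/32 = 800/32 = 25, a_2 = floor((28 + 4)/25) = 1.
  m_3 = 25*1 - 4 = 21, d_3 = (816 - 21^2)/25 = 375/25 = 15, a_3 = floor((28 + 21)/15) = 3.
  m_4 = 15*3 - 21 = 24, d_4 = (816 - 24^2)/15 = 240/15 = 16, a_4 = floor((28 + 24)/16) = 3.
  m_5 = 16*3 - 24 = 24, d_5 = (816 - 24^2)/16 = 240/16 = 15, a_5 = floor((28 + 24)/15) = 3.
  m_6 = 15*3 - 24 = 21, d_6 = (816 - 21^2)/15 = 375/15 = 25, a_6 = floor((28 + 21)/25) = 1.
  m_7 = 25*1 - 21 = 4, d_7 = (816 - 4^2)/25 = 800/25 = 32, a_7 = floor((28 + 4)/32) = 1.
  m_8 = 32*1 - 4 = 28, d_8 = (816 - 28^2)/32 = 32/32 = 1, a_8 = floor((28 + 28)/1) = 56.
  m_9 = 1*56 - 28 = 28, d_9 = (816 - 28^2)/1 = 32/1 = 32: (m_9, d_9) = (m_1, d_1) = (28, 32), so from here the quotients repeat a_1, ..., a_8; the period length is 8.
Hence the expansion of sqrt(816) is a_0 = 28 followed by the repeating block 1, 1, 3, 3, 3, 1, 1, 56 (period 8).

[28; (1, 1, 3, 3, 3, 1, 1, 56)]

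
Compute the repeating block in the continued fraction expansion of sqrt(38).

[6; (6, 12)]

Write x_i = (sqrt(38) + m_i)/d_i with (m_0, d_0) = (0, 1). a_0 = floor(sqrt(38)) = 6, since 6^2 = 36 <= 38 < 49 = 7^2.
Iterate m_{i+1} = d_i*a_i - m_i, d_{i+1} = (38 - m_{i+1}^2)/d_i, a_{i+1} = floor((a_0 + m_{i+1})/d_{i+1}):
  m_1 = 1*6 - 0 = 6, d_1 = (38 - 6^2)/1 = 2/1 = 2, a_1 = floor((6 + 6)/2) = 6.
  m_2 = 2*6 - 6 = 6, d_2 = (38 - 6^2)/2 = 2/2 = 1, a_2 = floor((6 + 6)/1) = 12.
  m_3 = 1*12 - 6 = 6, d_3 = (38 - 6^2)/1 = 2/1 = 2: (m_3, d_3) = (m_1, d_1) = (6, 2), so from here the quotients repeat a_1, a_2; the period length is 2.
Hence the expansion of sqrt(38) is a_0 = 6 followed by the repeating block 6, 12 (period 2).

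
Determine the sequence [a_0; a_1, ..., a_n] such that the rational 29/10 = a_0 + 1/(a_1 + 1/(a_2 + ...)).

Run the Euclidean algorithm on 29 and 10; the successive quotients are the partial quotients a_0, a_1, ... (each step inverts the fractional part left over by the previous one):
  29 = 2*10 + 9, so a_0 = 2.
  10 = 1*9 + 1, so a_1 = 1.
  9 = 9*1 + 0, so a_2 = 9.
The remainder reaches 0 after 3 divisions, so the expansion has 3 partial quotients, read off in order.

[2; 1, 9]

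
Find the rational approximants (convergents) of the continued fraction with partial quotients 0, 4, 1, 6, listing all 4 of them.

0/1, 1/4, 1/5, 7/34

Using the convergent recurrence p_i = a_i*p_{i-1} + p_{i-2}, q_i = a_i*q_{i-1} + q_{i-2} with p_{-2}=0, p_{-1}=1, q_{-2}=1, q_{-1}=0:
  i=0: a_0=0, p_0 = 0*1 + 0 = 0, q_0 = 0*0 + 1 = 1.
  i=1: a_1=4, p_1 = 4*0 + 1 = 1, q_1 = 4*1 + 0 = 4.
  i=2: a_2=1, p_2 = 1*1 + 0 = 1, q_2 = 1*4 + 1 = 5.
  i=3: a_3=6, p_3 = 6*1 + 1 = 7, q_3 = 6*5 + 4 = 34.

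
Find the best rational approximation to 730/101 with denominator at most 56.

159/22

Expand x = 730/101 as a continued fraction with the Euclidean algorithm:
  730 = 7*101 + 23, so a_0 = 7.
  101 = 4*23 + 9, so a_1 = 4.
  23 = 2*9 + 5, so a_2 = 2.
  9 = 1*5 + 4, so a_3 = 1.
  5 = 1*4 + 1, so a_4 = 1.
  4 = 4*1 + 0, so a_5 = 4.
so x = [7; 4, 2, 1, 1, 4].
Convergents (p_i = a_i*p_{i-1} + p_{i-2}, q_i = a_i*q_{i-1} + q_{i-2} with p_{-2}=0, p_{-1}=1, q_{-2}=1, q_{-1}=0), until the denominator exceeds 56:
  i=0: a_0=7, p_0 = 7*1 + 0 = 7, q_0 = 7*0 + 1 = 1.
  i=1: a_1=4, p_1 = 4*7 + 1 = 29, q_1 = 4*1 + 0 = 4.
  i=2: a_2=2, p_2 = 2*29 + 7 = 65, q_2 = 2*4 + 1 = 9.
  i=3: a_3=1, p_3 = 1*65 + 29 = 94, q_3 = 1*9 + 4 = 13.
  i=4: a_4=1, p_4 = 1*94 + 65 = 159, q_4 = 1*13 + 9 = 22.
  i=5: a_5=4, p_5 = 4*159 + 94 = 730, q_5 = 4*22 + 13 = 101.
q_5 = 101 > 56, so the last convergent with denominator <= 56 is p_4/q_4 = 159/22.
The closest fraction with denominator <= 56 is either p_4/q_4 or the intermediate fraction (k*p_4 + p_3)/(k*q_4 + q_3) with the largest k >= 1 whose denominator stays <= 56; these approach x as k grows, and every other convergent or intermediate fraction in range is farther away.
Largest k: floor((56 - q_3)/q_4) = floor((56 - 13)/22) = 1.
That gives (1*159 + 94)/(1*22 + 13) = 253/35.
Compare the errors: |x - 159/22| = |730*22 - 159*101|/(101*22) = 1/2222, and |x - 253/35| = |730*35 - 253*101|/(101*35) = 3/3535.
Cross-multiplying, 1*3535 = 3535 < 6666 = 3*2222, so 1/2222 is smaller: the convergent 159/22 is closer to x than 253/35.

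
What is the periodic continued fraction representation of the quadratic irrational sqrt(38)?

[6; (6, 12)]

Write x_i = (sqrt(38) + m_i)/d_i with (m_0, d_0) = (0, 1). a_0 = floor(sqrt(38)) = 6, since 6^2 = 36 <= 38 < 49 = 7^2.
Iterate m_{i+1} = d_i*a_i - m_i, d_{i+1} = (38 - m_{i+1}^2)/d_i, a_{i+1} = floor((a_0 + m_{i+1})/d_{i+1}):
  m_1 = 1*6 - 0 = 6, d_1 = (38 - 6^2)/1 = 2/1 = 2, a_1 = floor((6 + 6)/2) = 6.
  m_2 = 2*6 - 6 = 6, d_2 = (38 - 6^2)/2 = 2/2 = 1, a_2 = floor((6 + 6)/1) = 12.
  m_3 = 1*12 - 6 = 6, d_3 = (38 - 6^2)/1 = 2/1 = 2: (m_3, d_3) = (m_1, d_1) = (6, 2), so from here the quotients repeat a_1, a_2; the period length is 2.
Hence the expansion of sqrt(38) is a_0 = 6 followed by the repeating block 6, 12 (period 2).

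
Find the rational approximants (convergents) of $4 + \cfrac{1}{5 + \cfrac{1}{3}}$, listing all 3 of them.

Using the convergent recurrence p_i = a_i*p_{i-1} + p_{i-2}, q_i = a_i*q_{i-1} + q_{i-2} with p_{-2}=0, p_{-1}=1, q_{-2}=1, q_{-1}=0:
  i=0: a_0=4, p_0 = 4*1 + 0 = 4, q_0 = 4*0 + 1 = 1.
  i=1: a_1=5, p_1 = 5*4 + 1 = 21, q_1 = 5*1 + 0 = 5.
  i=2: a_2=3, p_2 = 3*21 + 4 = 67, q_2 = 3*5 + 1 = 16.

4/1, 21/5, 67/16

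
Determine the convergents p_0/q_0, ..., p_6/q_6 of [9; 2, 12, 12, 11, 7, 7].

9/1, 19/2, 237/25, 2863/302, 31730/3347, 224973/23731, 1606541/169464

Using the convergent recurrence p_i = a_i*p_{i-1} + p_{i-2}, q_i = a_i*q_{i-1} + q_{i-2} with p_{-2}=0, p_{-1}=1, q_{-2}=1, q_{-1}=0:
  i=0: a_0=9, p_0 = 9*1 + 0 = 9, q_0 = 9*0 + 1 = 1.
  i=1: a_1=2, p_1 = 2*9 + 1 = 19, q_1 = 2*1 + 0 = 2.
  i=2: a_2=12, p_2 = 12*19 + 9 = 237, q_2 = 12*2 + 1 = 25.
  i=3: a_3=12, p_3 = 12*237 + 19 = 2863, q_3 = 12*25 + 2 = 302.
  i=4: a_4=11, p_4 = 11*2863 + 237 = 31730, q_4 = 11*302 + 25 = 3347.
  i=5: a_5=7, p_5 = 7*31730 + 2863 = 224973, q_5 = 7*3347 + 302 = 23731.
  i=6: a_6=7, p_6 = 7*224973 + 31730 = 1606541, q_6 = 7*23731 + 3347 = 169464.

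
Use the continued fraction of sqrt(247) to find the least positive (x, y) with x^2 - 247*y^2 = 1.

First expand sqrt(247) as a continued fraction. With x_i = (sqrt(247) + m_i)/d_i and (m_0, d_0) = (0, 1): a_0 = floor(sqrt(247)) = 15, since 15^2 = 225 <= 247 < 256 = 16^2.
Iterate m_{i+1} = d_i*a_i - m_i, d_{i+1} = (247 - m_{i+1}^2)/d_i, a_{i+1} = floor((a_0 + m_{i+1})/d_{i+1}):
  m_1 = 1*15 - 0 = 15, d_1 = (247 - 15^2)/1 = 22/1 = 22, a_1 = floor((15 + 15)/22) = 1.
  m_2 = 22*1 - 15 = 7, d_2 = (247 - 7^2)/22 = 198/22 = 9, a_2 = floor((15 + 7)/9) = 2.
  m_3 = 9*2 - 7 = 11, d_3 = (247 - 11^2)/9 = 126/9 = 14, a_3 = floor((15 + 11)/14) = 1.
  m_4 = 14*1 - 11 = 3, d_4 = (247 - 3^2)/14 = 238/14 = 17, a_4 = floor((15 + 3)/17) = 1.
  m_5 = 17*1 - 3 = 14, d_5 = (247 - 14^2)/17 = 51/17 = 3, a_5 = floor((15 + 14)/3) = 9.
  m_6 = 3*9 - 14 = 13, d_6 = (247 - 13^2)/3 = 78/3 = 26, a_6 = floor((15 + 13)/26) = 1.
  m_7 = 26*1 - 13 = 13, d_7 = (247 - 13^2)/26 = 78/26 = 3, a_7 = floor((15 + 13)/3) = 9.
  m_8 = 3*9 - 13 = 14, d_8 = (247 - 14^2)/3 = 51/3 = 17, a_8 = floor((15 + 14)/17) = 1.
  m_9 = 17*1 - 14 = 3, d_9 = (247 - 3^2)/17 = 238/17 = 14, a_9 = floor((15 + 3)/14) = 1.
  m_10 = 14*1 - 3 = 11, d_10 = (247 - 11^2)/14 = 126/14 = 9, a_10 = floor((15 + 11)/9) = 2.
  m_11 = 9*2 - 11 = 7, d_11 = (247 - 7^2)/9 = 198/9 = 22, a_11 = floor((15 + 7)/22) = 1.
  m_12 = 22*1 - 7 = 15, d_12 = (247 - 15^2)/22 = 22/22 = 1, a_12 = floor((15 + 15)/1) = 30.
  m_13 = 1*30 - 15 = 15, d_13 = (247 - 15^2)/1 = 22/1 = 22: (m_13, d_13) = (m_1, d_1) = (15, 22), so from here the quotients repeat a_1, ..., a_12; the period length is 12.
So sqrt(247) = [15; (1, 2, 1, 1, 9, 1, 9, 1, 1, 2, 1, 30)] with period length k = 12.
k is even, so the fundamental solution of x^2 - 247y^2 = 1 is (p_{k-1}, q_{k-1}) = (p_11, q_11); compute convergents through index 11.
Convergents (p_i = a_i*p_{i-1} + p_{i-2}, q_i = a_i*q_{i-1} + q_{i-2} with p_{-2}=0, p_{-1}=1, q_{-2}=1, q_{-1}=0):
  i=0: a_0=15, p_0 = 15*1 + 0 = 15, q_0 = 15*0 + 1 = 1.
  i=1: a_1=1, p_1 = 1*15 + 1 = 16, q_1 = 1*1 + 0 = 1.
  i=2: a_2=2, p_2 = 2*16 + 15 = 47, q_2 = 2*1 + 1 = 3.
  i=3: a_3=1, p_3 = 1*47 + 16 = 63, q_3 = 1*3 + 1 = 4.
  i=4: a_4=1, p_4 = 1*63 + 47 = 110, q_4 = 1*4 + 3 = 7.
  i=5: a_5=9, p_5 = 9*110 + 63 = 1053, q_5 = 9*7 + 4 = 67.
  i=6: a_6=1, p_6 = 1*1053 + 110 = 1163, q_6 = 1*67 + 7 = 74.
  i=7: a_7=9, p_7 = 9*1163 + 1053 = 11520, q_7 = 9*74 + 67 = 733.
  i=8: a_8=1, p_8 = 1*11520 + 1163 = 12683, q_8 = 1*733 + 74 = 807.
  i=9: a_9=1, p_9 = 1*12683 + 11520 = 24203, q_9 = 1*807 + 733 = 1540.
  i=10: a_10=2, p_10 = 2*24203 + 12683 = 61089, q_10 = 2*1540 + 807 = 3887.
  i=11: a_11=1, p_11 = 1*61089 + 24203 = 85292, q_11 = 1*3887 + 1540 = 5427.
Check: 85292^2 - 247*5427^2 = 7274725264 - 7274725263 = 1, so (x, y) = (85292, 5427) solves the equation, and by the theorem it is the least positive solution.

(x, y) = (85292, 5427)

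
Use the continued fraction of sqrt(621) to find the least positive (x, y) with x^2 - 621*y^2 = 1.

(x, y) = (7775, 312)

First expand sqrt(621) as a continued fraction. With x_i = (sqrt(621) + m_i)/d_i and (m_0, d_0) = (0, 1): a_0 = floor(sqrt(621)) = 24, since 24^2 = 576 <= 621 < 625 = 25^2.
Iterate m_{i+1} = d_i*a_i - m_i, d_{i+1} = (621 - m_{i+1}^2)/d_i, a_{i+1} = floor((a_0 + m_{i+1})/d_{i+1}):
  m_1 = 1*24 - 0 = 24, d_1 = (621 - 24^2)/1 = 45/1 = 45, a_1 = floor((24 + 24)/45) = 1.
  m_2 = 45*1 - 24 = 21, d_2 = (621 - 21^2)/45 = 180/45 = 4, a_2 = floor((24 + 21)/4) = 11.
  m_3 = 4*11 - 21 = 23, d_3 = (621 - 23^2)/4 = 92/4 = 23, a_3 = floor((24 + 23)/23) = 2.
  m_4 = 23*2 - 23 = 23, d_4 = (621 - 23^2)/23 = 92/23 = 4, a_4 = floor((24 + 23)/4) = 11.
  m_5 = 4*11 - 23 = 21, d_5 = (621 - 21^2)/4 = 180/4 = 45, a_5 = floor((24 + 21)/45) = 1.
  m_6 = 45*1 - 21 = 24, d_6 = (621 - 24^2)/45 = 45/45 = 1, a_6 = floor((24 + 24)/1) = 48.
  m_7 = 1*48 - 24 = 24, d_7 = (621 - 24^2)/1 = 45/1 = 45: (m_7, d_7) = (m_1, d_1) = (24, 45), so from here the quotients repeat a_1, ..., a_6; the period length is 6.
So sqrt(621) = [24; (1, 11, 2, 11, 1, 48)] with period length k = 6.
k is even, so the fundamental solution of x^2 - 621y^2 = 1 is (p_{k-1}, q_{k-1}) = (p_5, q_5); compute convergents through index 5.
Convergents (p_i = a_i*p_{i-1} + p_{i-2}, q_i = a_i*q_{i-1} + q_{i-2} with p_{-2}=0, p_{-1}=1, q_{-2}=1, q_{-1}=0):
  i=0: a_0=24, p_0 = 24*1 + 0 = 24, q_0 = 24*0 + 1 = 1.
  i=1: a_1=1, p_1 = 1*24 + 1 = 25, q_1 = 1*1 + 0 = 1.
  i=2: a_2=11, p_2 = 11*25 + 24 = 299, q_2 = 11*1 + 1 = 12.
  i=3: a_3=2, p_3 = 2*299 + 25 = 623, q_3 = 2*12 + 1 = 25.
  i=4: a_4=11, p_4 = 11*623 + 299 = 7152, q_4 = 11*25 + 12 = 287.
  i=5: a_5=1, p_5 = 1*7152 + 623 = 7775, q_5 = 1*287 + 25 = 312.
Check: 7775^2 - 621*312^2 = 60450625 - 60450624 = 1, so (x, y) = (7775, 312) solves the equation, and by the theorem it is the least positive solution.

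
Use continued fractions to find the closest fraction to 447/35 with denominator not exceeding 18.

Expand x = 447/35 as a continued fraction with the Euclidean algorithm:
  447 = 12*35 + 27, so a_0 = 12.
  35 = 1*27 + 8, so a_1 = 1.
  27 = 3*8 + 3, so a_2 = 3.
  8 = 2*3 + 2, so a_3 = 2.
  3 = 1*2 + 1, so a_4 = 1.
  2 = 2*1 + 0, so a_5 = 2.
so x = [12; 1, 3, 2, 1, 2].
Convergents (p_i = a_i*p_{i-1} + p_{i-2}, q_i = a_i*q_{i-1} + q_{i-2} with p_{-2}=0, p_{-1}=1, q_{-2}=1, q_{-1}=0), until the denominator exceeds 18:
  i=0: a_0=12, p_0 = 12*1 + 0 = 12, q_0 = 12*0 + 1 = 1.
  i=1: a_1=1, p_1 = 1*12 + 1 = 13, q_1 = 1*1 + 0 = 1.
  i=2: a_2=3, p_2 = 3*13 + 12 = 51, q_2 = 3*1 + 1 = 4.
  i=3: a_3=2, p_3 = 2*51 + 13 = 115, q_3 = 2*4 + 1 = 9.
  i=4: a_4=1, p_4 = 1*115 + 51 = 166, q_4 = 1*9 + 4 = 13.
  i=5: a_5=2, p_5 = 2*166 + 115 = 447, q_5 = 2*13 + 9 = 35.
q_5 = 35 > 18, so the last convergent with denominator <= 18 is p_4/q_4 = 166/13.
The closest fraction with denominator <= 18 is either p_4/q_4 or the intermediate fraction (k*p_4 + p_3)/(k*q_4 + q_3) with the largest k >= 1 whose denominator stays <= 18; these approach x as k grows, and every other convergent or intermediate fraction in range is farther away.
Largest k: floor((18 - q_3)/q_4) = floor((18 - 9)/13) = 0.
Since k = 0, no intermediate fraction beyond p_4/q_4 has denominator <= 18, so the convergent 166/13 is the closest (its error is |447*13 - 166*35|/(35*13) = 1/455).

166/13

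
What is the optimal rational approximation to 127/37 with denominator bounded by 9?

24/7

Expand x = 127/37 as a continued fraction with the Euclidean algorithm:
  127 = 3*37 + 16, so a_0 = 3.
  37 = 2*16 + 5, so a_1 = 2.
  16 = 3*5 + 1, so a_2 = 3.
  5 = 5*1 + 0, so a_3 = 5.
so x = [3; 2, 3, 5].
Convergents (p_i = a_i*p_{i-1} + p_{i-2}, q_i = a_i*q_{i-1} + q_{i-2} with p_{-2}=0, p_{-1}=1, q_{-2}=1, q_{-1}=0), until the denominator exceeds 9:
  i=0: a_0=3, p_0 = 3*1 + 0 = 3, q_0 = 3*0 + 1 = 1.
  i=1: a_1=2, p_1 = 2*3 + 1 = 7, q_1 = 2*1 + 0 = 2.
  i=2: a_2=3, p_2 = 3*7 + 3 = 24, q_2 = 3*2 + 1 = 7.
  i=3: a_3=5, p_3 = 5*24 + 7 = 127, q_3 = 5*7 + 2 = 37.
q_3 = 37 > 9, so the last convergent with denominator <= 9 is p_2/q_2 = 24/7.
The closest fraction with denominator <= 9 is either p_2/q_2 or the intermediate fraction (k*p_2 + p_1)/(k*q_2 + q_1) with the largest k >= 1 whose denominator stays <= 9; these approach x as k grows, and every other convergent or intermediate fraction in range is farther away.
Largest k: floor((9 - q_1)/q_2) = floor((9 - 2)/7) = 1.
That gives (1*24 + 7)/(1*7 + 2) = 31/9.
Compare the errors: |x - 24/7| = |127*7 - 24*37|/(37*7) = 1/259, and |x - 31/9| = |127*9 - 31*37|/(37*9) = 4/333.
Cross-multiplying, 1*333 = 333 < 1036 = 4*259, so 1/259 is smaller: the convergent 24/7 is closer to x than 31/9.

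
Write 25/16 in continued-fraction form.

[1; 1, 1, 3, 2]

Run the Euclidean algorithm on 25 and 16; the successive quotients are the partial quotients a_0, a_1, ... (each step inverts the fractional part left over by the previous one):
  25 = 1*16 + 9, so a_0 = 1.
  16 = 1*9 + 7, so a_1 = 1.
  9 = 1*7 + 2, so a_2 = 1.
  7 = 3*2 + 1, so a_3 = 3.
  2 = 2*1 + 0, so a_4 = 2.
The remainder reaches 0 after 5 divisions, so the expansion has 5 partial quotients, read off in order.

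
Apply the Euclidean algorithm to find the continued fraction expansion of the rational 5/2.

[2; 2]

Run the Euclidean algorithm on 5 and 2; the successive quotients are the partial quotients a_0, a_1, ... (each step inverts the fractional part left over by the previous one):
  5 = 2*2 + 1, so a_0 = 2.
  2 = 2*1 + 0, so a_1 = 2.
The remainder reaches 0 after 2 divisions, so the expansion has 2 partial quotients, read off in order.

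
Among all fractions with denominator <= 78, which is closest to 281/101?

217/78

Expand x = 281/101 as a continued fraction with the Euclidean algorithm:
  281 = 2*101 + 79, so a_0 = 2.
  101 = 1*79 + 22, so a_1 = 1.
  79 = 3*22 + 13, so a_2 = 3.
  22 = 1*13 + 9, so a_3 = 1.
  13 = 1*9 + 4, so a_4 = 1.
  9 = 2*4 + 1, so a_5 = 2.
  4 = 4*1 + 0, so a_6 = 4.
so x = [2; 1, 3, 1, 1, 2, 4].
Convergents (p_i = a_i*p_{i-1} + p_{i-2}, q_i = a_i*q_{i-1} + q_{i-2} with p_{-2}=0, p_{-1}=1, q_{-2}=1, q_{-1}=0), until the denominator exceeds 78:
  i=0: a_0=2, p_0 = 2*1 + 0 = 2, q_0 = 2*0 + 1 = 1.
  i=1: a_1=1, p_1 = 1*2 + 1 = 3, q_1 = 1*1 + 0 = 1.
  i=2: a_2=3, p_2 = 3*3 + 2 = 11, q_2 = 3*1 + 1 = 4.
  i=3: a_3=1, p_3 = 1*11 + 3 = 14, q_3 = 1*4 + 1 = 5.
  i=4: a_4=1, p_4 = 1*14 + 11 = 25, q_4 = 1*5 + 4 = 9.
  i=5: a_5=2, p_5 = 2*25 + 14 = 64, q_5 = 2*9 + 5 = 23.
  i=6: a_6=4, p_6 = 4*64 + 25 = 281, q_6 = 4*23 + 9 = 101.
q_6 = 101 > 78, so the last convergent with denominator <= 78 is p_5/q_5 = 64/23.
The closest fraction with denominator <= 78 is either p_5/q_5 or the intermediate fraction (k*p_5 + p_4)/(k*q_5 + q_4) with the largest k >= 1 whose denominator stays <= 78; these approach x as k grows, and every other convergent or intermediate fraction in range is farther away.
Largest k: floor((78 - q_4)/q_5) = floor((78 - 9)/23) = 3.
That gives (3*64 + 25)/(3*23 + 9) = 217/78.
Compare the errors: |x - 64/23| = |281*23 - 64*101|/(101*23) = 1/2323, and |x - 217/78| = |281*78 - 217*101|/(101*78) = 1/7878.
Cross-multiplying, 1*2323 = 2323 < 7878 = 1*7878, so 1/7878 is smaller: the intermediate fraction 217/78 is closer to x than 64/23.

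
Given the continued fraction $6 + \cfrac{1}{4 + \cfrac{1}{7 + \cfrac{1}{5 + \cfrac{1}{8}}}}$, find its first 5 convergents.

6/1, 25/4, 181/29, 930/149, 7621/1221

Using the convergent recurrence p_i = a_i*p_{i-1} + p_{i-2}, q_i = a_i*q_{i-1} + q_{i-2} with p_{-2}=0, p_{-1}=1, q_{-2}=1, q_{-1}=0:
  i=0: a_0=6, p_0 = 6*1 + 0 = 6, q_0 = 6*0 + 1 = 1.
  i=1: a_1=4, p_1 = 4*6 + 1 = 25, q_1 = 4*1 + 0 = 4.
  i=2: a_2=7, p_2 = 7*25 + 6 = 181, q_2 = 7*4 + 1 = 29.
  i=3: a_3=5, p_3 = 5*181 + 25 = 930, q_3 = 5*29 + 4 = 149.
  i=4: a_4=8, p_4 = 8*930 + 181 = 7621, q_4 = 8*149 + 29 = 1221.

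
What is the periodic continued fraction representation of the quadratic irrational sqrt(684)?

[26; (6, 1, 1, 12, 1, 1, 6, 52)]

Write x_i = (sqrt(684) + m_i)/d_i with (m_0, d_0) = (0, 1). a_0 = floor(sqrt(684)) = 26, since 26^2 = 676 <= 684 < 729 = 27^2.
Iterate m_{i+1} = d_i*a_i - m_i, d_{i+1} = (684 - m_{i+1}^2)/d_i, a_{i+1} = floor((a_0 + m_{i+1})/d_{i+1}):
  m_1 = 1*26 - 0 = 26, d_1 = (684 - 26^2)/1 = 8/1 = 8, a_1 = floor((26 + 26)/8) = 6.
  m_2 = 8*6 - 26 = 22, d_2 = (684 - 22^2)/8 = 200/8 = 25, a_2 = floor((26 + 22)/25) = 1.
  m_3 = 25*1 - 22 = 3, d_3 = (684 - 3^2)/25 = 675/25 = 27, a_3 = floor((26 + 3)/27) = 1.
  m_4 = 27*1 - 3 = 24, d_4 = (684 - 24^2)/27 = 108/27 = 4, a_4 = floor((26 + 24)/4) = 12.
  m_5 = 4*12 - 24 = 24, d_5 = (684 - 24^2)/4 = 108/4 = 27, a_5 = floor((26 + 24)/27) = 1.
  m_6 = 27*1 - 24 = 3, d_6 = (684 - 3^2)/27 = 675/27 = 25, a_6 = floor((26 + 3)/25) = 1.
  m_7 = 25*1 - 3 = 22, d_7 = (684 - 22^2)/25 = 200/25 = 8, a_7 = floor((26 + 22)/8) = 6.
  m_8 = 8*6 - 22 = 26, d_8 = (684 - 26^2)/8 = 8/8 = 1, a_8 = floor((26 + 26)/1) = 52.
  m_9 = 1*52 - 26 = 26, d_9 = (684 - 26^2)/1 = 8/1 = 8: (m_9, d_9) = (m_1, d_1) = (26, 8), so from here the quotients repeat a_1, ..., a_8; the period length is 8.
Hence the expansion of sqrt(684) is a_0 = 26 followed by the repeating block 6, 1, 1, 12, 1, 1, 6, 52 (period 8).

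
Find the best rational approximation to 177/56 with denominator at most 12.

19/6

Expand x = 177/56 as a continued fraction with the Euclidean algorithm:
  177 = 3*56 + 9, so a_0 = 3.
  56 = 6*9 + 2, so a_1 = 6.
  9 = 4*2 + 1, so a_2 = 4.
  2 = 2*1 + 0, so a_3 = 2.
so x = [3; 6, 4, 2].
Convergents (p_i = a_i*p_{i-1} + p_{i-2}, q_i = a_i*q_{i-1} + q_{i-2} with p_{-2}=0, p_{-1}=1, q_{-2}=1, q_{-1}=0), until the denominator exceeds 12:
  i=0: a_0=3, p_0 = 3*1 + 0 = 3, q_0 = 3*0 + 1 = 1.
  i=1: a_1=6, p_1 = 6*3 + 1 = 19, q_1 = 6*1 + 0 = 6.
  i=2: a_2=4, p_2 = 4*19 + 3 = 79, q_2 = 4*6 + 1 = 25.
q_2 = 25 > 12, so the last convergent with denominator <= 12 is p_1/q_1 = 19/6.
The closest fraction with denominator <= 12 is either p_1/q_1 or the intermediate fraction (k*p_1 + p_0)/(k*q_1 + q_0) with the largest k >= 1 whose denominator stays <= 12; these approach x as k grows, and every other convergent or intermediate fraction in range is farther away.
Largest k: floor((12 - q_0)/q_1) = floor((12 - 1)/6) = 1.
That gives (1*19 + 3)/(1*6 + 1) = 22/7.
Compare the errors: |x - 19/6| = |177*6 - 19*56|/(56*6) = 2/336, and |x - 22/7| = |177*7 - 22*56|/(56*7) = 7/392.
Cross-multiplying, 2*392 = 784 < 2352 = 7*336, so 2/336 is smaller: the convergent 19/6 is closer to x than 22/7.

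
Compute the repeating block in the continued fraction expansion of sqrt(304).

[17; (2, 3, 2, 1, 1, 1, 1, 1, 2, 3, 2, 34)]

Write x_i = (sqrt(304) + m_i)/d_i with (m_0, d_0) = (0, 1). a_0 = floor(sqrt(304)) = 17, since 17^2 = 289 <= 304 < 324 = 18^2.
Iterate m_{i+1} = d_i*a_i - m_i, d_{i+1} = (304 - m_{i+1}^2)/d_i, a_{i+1} = floor((a_0 + m_{i+1})/d_{i+1}):
  m_1 = 1*17 - 0 = 17, d_1 = (304 - 17^2)/1 = 15/1 = 15, a_1 = floor((17 + 17)/15) = 2.
  m_2 = 15*2 - 17 = 13, d_2 = (304 - 13^2)/15 = 135/15 = 9, a_2 = floor((17 + 13)/9) = 3.
  m_3 = 9*3 - 13 = 14, d_3 = (304 - 14^2)/9 = 108/9 = 12, a_3 = floor((17 + 14)/12) = 2.
  m_4 = 12*2 - 14 = 10, d_4 = (304 - 10^2)/12 = 204/12 = 17, a_4 = floor((17 + 10)/17) = 1.
  m_5 = 17*1 - 10 = 7, d_5 = (304 - 7^2)/17 = 255/17 = 15, a_5 = floor((17 + 7)/15) = 1.
  m_6 = 15*1 - 7 = 8, d_6 = (304 - 8^2)/15 = 240/15 = 16, a_6 = floor((17 + 8)/16) = 1.
  m_7 = 16*1 - 8 = 8, d_7 = (304 - 8^2)/16 = 240/16 = 15, a_7 = floor((17 + 8)/15) = 1.
  m_8 = 15*1 - 8 = 7, d_8 = (304 - 7^2)/15 = 255/15 = 17, a_8 = floor((17 + 7)/17) = 1.
  m_9 = 17*1 - 7 = 10, d_9 = (304 - 10^2)/17 = 204/17 = 12, a_9 = floor((17 + 10)/12) = 2.
  m_10 = 12*2 - 10 = 14, d_10 = (304 - 14^2)/12 = 108/12 = 9, a_10 = floor((17 + 14)/9) = 3.
  m_11 = 9*3 - 14 = 13, d_11 = (304 - 13^2)/9 = 135/9 = 15, a_11 = floor((17 + 13)/15) = 2.
  m_12 = 15*2 - 13 = 17, d_12 = (304 - 17^2)/15 = 15/15 = 1, a_12 = floor((17 + 17)/1) = 34.
  m_13 = 1*34 - 17 = 17, d_13 = (304 - 17^2)/1 = 15/1 = 15: (m_13, d_13) = (m_1, d_1) = (17, 15), so from here the quotients repeat a_1, ..., a_12; the period length is 12.
Hence the expansion of sqrt(304) is a_0 = 17 followed by the repeating block 2, 3, 2, 1, 1, 1, 1, 1, 2, 3, 2, 34 (period 12).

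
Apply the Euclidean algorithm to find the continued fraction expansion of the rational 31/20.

Run the Euclidean algorithm on 31 and 20; the successive quotients are the partial quotients a_0, a_1, ... (each step inverts the fractional part left over by the previous one):
  31 = 1*20 + 11, so a_0 = 1.
  20 = 1*11 + 9, so a_1 = 1.
  11 = 1*9 + 2, so a_2 = 1.
  9 = 4*2 + 1, so a_3 = 4.
  2 = 2*1 + 0, so a_4 = 2.
The remainder reaches 0 after 5 divisions, so the expansion has 5 partial quotients, read off in order.

[1; 1, 1, 4, 2]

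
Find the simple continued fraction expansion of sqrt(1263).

Write x_i = (sqrt(1263) + m_i)/d_i with (m_0, d_0) = (0, 1). a_0 = floor(sqrt(1263)) = 35, since 35^2 = 1225 <= 1263 < 1296 = 36^2.
Iterate m_{i+1} = d_i*a_i - m_i, d_{i+1} = (1263 - m_{i+1}^2)/d_i, a_{i+1} = floor((a_0 + m_{i+1})/d_{i+1}):
  m_1 = 1*35 - 0 = 35, d_1 = (1263 - 35^2)/1 = 38/1 = 38, a_1 = floor((35 + 35)/38) = 1.
  m_2 = 38*1 - 35 = 3, d_2 = (1263 - 3^2)/38 = 1254/38 = 33, a_2 = floor((35 + 3)/33) = 1.
  m_3 = 33*1 - 3 = 30, d_3 = (1263 - 30^2)/33 = 363/33 = 11, a_3 = floor((35 + 30)/11) = 5.
  m_4 = 11*5 - 30 = 25, d_4 = (1263 - 25^2)/11 = 638/11 = 58, a_4 = floor((35 + 25)/58) = 1.
  m_5 = 58*1 - 25 = 33, d_5 = (1263 - 33^2)/58 = 174/58 = 3, a_5 = floor((35 + 33)/3) = 22.
  m_6 = 3*22 - 33 = 33, d_6 = (1263 - 33^2)/3 = 174/3 = 58, a_6 = floor((35 + 33)/58) = 1.
  m_7 = 58*1 - 33 = 25, d_7 = (1263 - 25^2)/58 = 638/58 = 11, a_7 = floor((35 + 25)/11) = 5.
  m_8 = 11*5 - 25 = 30, d_8 = (1263 - 30^2)/11 = 363/11 = 33, a_8 = floor((35 + 30)/33) = 1.
  m_9 = 33*1 - 30 = 3, d_9 = (1263 - 3^2)/33 = 1254/33 = 38, a_9 = floor((35 + 3)/38) = 1.
  m_10 = 38*1 - 3 = 35, d_10 = (1263 - 35^2)/38 = 38/38 = 1, a_10 = floor((35 + 35)/1) = 70.
  m_11 = 1*70 - 35 = 35, d_11 = (1263 - 35^2)/1 = 38/1 = 38: (m_11, d_11) = (m_1, d_1) = (35, 38), so from here the quotients repeat a_1, ..., a_10; the period length is 10.
Hence the expansion of sqrt(1263) is a_0 = 35 followed by the repeating block 1, 1, 5, 1, 22, 1, 5, 1, 1, 70 (period 10).

[35; (1, 1, 5, 1, 22, 1, 5, 1, 1, 70)]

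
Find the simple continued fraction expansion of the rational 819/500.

[1; 1, 1, 1, 3, 4, 1, 3, 2]

Run the Euclidean algorithm on 819 and 500; the successive quotients are the partial quotients a_0, a_1, ... (each step inverts the fractional part left over by the previous one):
  819 = 1*500 + 319, so a_0 = 1.
  500 = 1*319 + 181, so a_1 = 1.
  319 = 1*181 + 138, so a_2 = 1.
  181 = 1*138 + 43, so a_3 = 1.
  138 = 3*43 + 9, so a_4 = 3.
  43 = 4*9 + 7, so a_5 = 4.
  9 = 1*7 + 2, so a_6 = 1.
  7 = 3*2 + 1, so a_7 = 3.
  2 = 2*1 + 0, so a_8 = 2.
The remainder reaches 0 after 9 divisions, so the expansion has 9 partial quotients, read off in order.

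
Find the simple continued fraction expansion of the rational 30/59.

Run the Euclidean algorithm on 30 and 59; the successive quotients are the partial quotients a_0, a_1, ... (each step inverts the fractional part left over by the previous one):
  30 = 0*59 + 30, so a_0 = 0.
  59 = 1*30 + 29, so a_1 = 1.
  30 = 1*29 + 1, so a_2 = 1.
  29 = 29*1 + 0, so a_3 = 29.
The remainder reaches 0 after 4 divisions, so the expansion has 4 partial quotients, read off in order.

[0; 1, 1, 29]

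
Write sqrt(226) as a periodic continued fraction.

[15; (30)]

Write x_i = (sqrt(226) + m_i)/d_i with (m_0, d_0) = (0, 1). a_0 = floor(sqrt(226)) = 15, since 15^2 = 225 <= 226 < 256 = 16^2.
Iterate m_{i+1} = d_i*a_i - m_i, d_{i+1} = (226 - m_{i+1}^2)/d_i, a_{i+1} = floor((a_0 + m_{i+1})/d_{i+1}):
  m_1 = 1*15 - 0 = 15, d_1 = (226 - 15^2)/1 = 1/1 = 1, a_1 = floor((15 + 15)/1) = 30.
  m_2 = 1*30 - 15 = 15, d_2 = (226 - 15^2)/1 = 1/1 = 1: (m_2, d_2) = (m_1, d_1) = (15, 1), so from here the quotient a_1 repeats; the period length is 1.
Hence the expansion of sqrt(226) is a_0 = 15 followed by the repeating block 30 (period 1).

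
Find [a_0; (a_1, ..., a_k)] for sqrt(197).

[14; (28)]

Write x_i = (sqrt(197) + m_i)/d_i with (m_0, d_0) = (0, 1). a_0 = floor(sqrt(197)) = 14, since 14^2 = 196 <= 197 < 225 = 15^2.
Iterate m_{i+1} = d_i*a_i - m_i, d_{i+1} = (197 - m_{i+1}^2)/d_i, a_{i+1} = floor((a_0 + m_{i+1})/d_{i+1}):
  m_1 = 1*14 - 0 = 14, d_1 = (197 - 14^2)/1 = 1/1 = 1, a_1 = floor((14 + 14)/1) = 28.
  m_2 = 1*28 - 14 = 14, d_2 = (197 - 14^2)/1 = 1/1 = 1: (m_2, d_2) = (m_1, d_1) = (14, 1), so from here the quotient a_1 repeats; the period length is 1.
Hence the expansion of sqrt(197) is a_0 = 14 followed by the repeating block 28 (period 1).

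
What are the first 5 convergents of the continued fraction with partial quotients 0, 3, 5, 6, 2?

Using the convergent recurrence p_i = a_i*p_{i-1} + p_{i-2}, q_i = a_i*q_{i-1} + q_{i-2} with p_{-2}=0, p_{-1}=1, q_{-2}=1, q_{-1}=0:
  i=0: a_0=0, p_0 = 0*1 + 0 = 0, q_0 = 0*0 + 1 = 1.
  i=1: a_1=3, p_1 = 3*0 + 1 = 1, q_1 = 3*1 + 0 = 3.
  i=2: a_2=5, p_2 = 5*1 + 0 = 5, q_2 = 5*3 + 1 = 16.
  i=3: a_3=6, p_3 = 6*5 + 1 = 31, q_3 = 6*16 + 3 = 99.
  i=4: a_4=2, p_4 = 2*31 + 5 = 67, q_4 = 2*99 + 16 = 214.

0/1, 1/3, 5/16, 31/99, 67/214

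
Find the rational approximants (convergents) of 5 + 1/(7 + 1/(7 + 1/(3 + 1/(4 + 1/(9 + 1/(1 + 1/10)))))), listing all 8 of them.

5/1, 36/7, 257/50, 807/157, 3485/678, 32172/6259, 35657/6937, 388742/75629

Using the convergent recurrence p_i = a_i*p_{i-1} + p_{i-2}, q_i = a_i*q_{i-1} + q_{i-2} with p_{-2}=0, p_{-1}=1, q_{-2}=1, q_{-1}=0:
  i=0: a_0=5, p_0 = 5*1 + 0 = 5, q_0 = 5*0 + 1 = 1.
  i=1: a_1=7, p_1 = 7*5 + 1 = 36, q_1 = 7*1 + 0 = 7.
  i=2: a_2=7, p_2 = 7*36 + 5 = 257, q_2 = 7*7 + 1 = 50.
  i=3: a_3=3, p_3 = 3*257 + 36 = 807, q_3 = 3*50 + 7 = 157.
  i=4: a_4=4, p_4 = 4*807 + 257 = 3485, q_4 = 4*157 + 50 = 678.
  i=5: a_5=9, p_5 = 9*3485 + 807 = 32172, q_5 = 9*678 + 157 = 6259.
  i=6: a_6=1, p_6 = 1*32172 + 3485 = 35657, q_6 = 1*6259 + 678 = 6937.
  i=7: a_7=10, p_7 = 10*35657 + 32172 = 388742, q_7 = 10*6937 + 6259 = 75629.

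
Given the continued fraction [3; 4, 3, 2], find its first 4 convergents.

3/1, 13/4, 42/13, 97/30

Using the convergent recurrence p_i = a_i*p_{i-1} + p_{i-2}, q_i = a_i*q_{i-1} + q_{i-2} with p_{-2}=0, p_{-1}=1, q_{-2}=1, q_{-1}=0:
  i=0: a_0=3, p_0 = 3*1 + 0 = 3, q_0 = 3*0 + 1 = 1.
  i=1: a_1=4, p_1 = 4*3 + 1 = 13, q_1 = 4*1 + 0 = 4.
  i=2: a_2=3, p_2 = 3*13 + 3 = 42, q_2 = 3*4 + 1 = 13.
  i=3: a_3=2, p_3 = 2*42 + 13 = 97, q_3 = 2*13 + 4 = 30.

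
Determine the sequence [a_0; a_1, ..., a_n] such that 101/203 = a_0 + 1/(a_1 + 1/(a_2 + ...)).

[0; 2, 101]

Run the Euclidean algorithm on 101 and 203; the successive quotients are the partial quotients a_0, a_1, ... (each step inverts the fractional part left over by the previous one):
  101 = 0*203 + 101, so a_0 = 0.
  203 = 2*101 + 1, so a_1 = 2.
  101 = 101*1 + 0, so a_2 = 101.
The remainder reaches 0 after 3 divisions, so the expansion has 3 partial quotients, read off in order.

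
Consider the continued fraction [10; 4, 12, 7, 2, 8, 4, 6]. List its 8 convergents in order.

10/1, 41/4, 502/49, 3555/347, 7612/743, 64451/6291, 265416/25907, 1656947/161733

Using the convergent recurrence p_i = a_i*p_{i-1} + p_{i-2}, q_i = a_i*q_{i-1} + q_{i-2} with p_{-2}=0, p_{-1}=1, q_{-2}=1, q_{-1}=0:
  i=0: a_0=10, p_0 = 10*1 + 0 = 10, q_0 = 10*0 + 1 = 1.
  i=1: a_1=4, p_1 = 4*10 + 1 = 41, q_1 = 4*1 + 0 = 4.
  i=2: a_2=12, p_2 = 12*41 + 10 = 502, q_2 = 12*4 + 1 = 49.
  i=3: a_3=7, p_3 = 7*502 + 41 = 3555, q_3 = 7*49 + 4 = 347.
  i=4: a_4=2, p_4 = 2*3555 + 502 = 7612, q_4 = 2*347 + 49 = 743.
  i=5: a_5=8, p_5 = 8*7612 + 3555 = 64451, q_5 = 8*743 + 347 = 6291.
  i=6: a_6=4, p_6 = 4*64451 + 7612 = 265416, q_6 = 4*6291 + 743 = 25907.
  i=7: a_7=6, p_7 = 6*265416 + 64451 = 1656947, q_7 = 6*25907 + 6291 = 161733.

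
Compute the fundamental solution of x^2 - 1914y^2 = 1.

First expand sqrt(1914) as a continued fraction. With x_i = (sqrt(1914) + m_i)/d_i and (m_0, d_0) = (0, 1): a_0 = floor(sqrt(1914)) = 43, since 43^2 = 1849 <= 1914 < 1936 = 44^2.
Iterate m_{i+1} = d_i*a_i - m_i, d_{i+1} = (1914 - m_{i+1}^2)/d_i, a_{i+1} = floor((a_0 + m_{i+1})/d_{i+1}):
  m_1 = 1*43 - 0 = 43, d_1 = (1914 - 43^2)/1 = 65/1 = 65, a_1 = floor((43 + 43)/65) = 1.
  m_2 = 65*1 - 43 = 22, d_2 = (1914 - 22^2)/65 = 1430/65 = 22, a_2 = floor((43 + 22)/22) = 2.
  m_3 = 22*2 - 22 = 22, d_3 = (1914 - 22^2)/22 = 1430/22 = 65, a_3 = floor((43 + 22)/65) = 1.
  m_4 = 65*1 - 22 = 43, d_4 = (1914 - 43^2)/65 = 65/65 = 1, a_4 = floor((43 + 43)/1) = 86.
  m_5 = 1*86 - 43 = 43, d_5 = (1914 - 43^2)/1 = 65/1 = 65: (m_5, d_5) = (m_1, d_1) = (43, 65), so from here the quotients repeat a_1, ..., a_4; the period length is 4.
So sqrt(1914) = [43; (1, 2, 1, 86)] with period length k = 4.
k is even, so the fundamental solution of x^2 - 1914y^2 = 1 is (p_{k-1}, q_{k-1}) = (p_3, q_3); compute convergents through index 3.
Convergents (p_i = a_i*p_{i-1} + p_{i-2}, q_i = a_i*q_{i-1} + q_{i-2} with p_{-2}=0, p_{-1}=1, q_{-2}=1, q_{-1}=0):
  i=0: a_0=43, p_0 = 43*1 + 0 = 43, q_0 = 43*0 + 1 = 1.
  i=1: a_1=1, p_1 = 1*43 + 1 = 44, q_1 = 1*1 + 0 = 1.
  i=2: a_2=2, p_2 = 2*44 + 43 = 131, q_2 = 2*1 + 1 = 3.
  i=3: a_3=1, p_3 = 1*131 + 44 = 175, q_3 = 1*3 + 1 = 4.
Check: 175^2 - 1914*4^2 = 30625 - 30624 = 1, so (x, y) = (175, 4) solves the equation, and by the theorem it is the least positive solution.

(x, y) = (175, 4)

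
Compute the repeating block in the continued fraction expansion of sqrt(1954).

Write x_i = (sqrt(1954) + m_i)/d_i with (m_0, d_0) = (0, 1). a_0 = floor(sqrt(1954)) = 44, since 44^2 = 1936 <= 1954 < 2025 = 45^2.
Iterate m_{i+1} = d_i*a_i - m_i, d_{i+1} = (1954 - m_{i+1}^2)/d_i, a_{i+1} = floor((a_0 + m_{i+1})/d_{i+1}):
  m_1 = 1*44 - 0 = 44, d_1 = (1954 - 44^2)/1 = 18/1 = 18, a_1 = floor((44 + 44)/18) = 4.
  m_2 = 18*4 - 44 = 28, d_2 = (1954 - 28^2)/18 = 1170/18 = 65, a_2 = floor((44 + 28)/65) = 1.
  m_3 = 65*1 - 28 = 37, d_3 = (1954 - 37^2)/65 = 585/65 = 9, a_3 = floor((44 + 37)/9) = 9.
  m_4 = 9*9 - 37 = 44, d_4 = (1954 - 44^2)/9 = 18/9 = 2, a_4 = floor((44 + 44)/2) = 44.
  m_5 = 2*44 - 44 = 44, d_5 = (1954 - 44^2)/2 = 18/2 = 9, a_5 = floor((44 + 44)/9) = 9.
  m_6 = 9*9 - 44 = 37, d_6 = (1954 - 37^2)/9 = 585/9 = 65, a_6 = floor((44 + 37)/65) = 1.
  m_7 = 65*1 - 37 = 28, d_7 = (1954 - 28^2)/65 = 1170/65 = 18, a_7 = floor((44 + 28)/18) = 4.
  m_8 = 18*4 - 28 = 44, d_8 = (1954 - 44^2)/18 = 18/18 = 1, a_8 = floor((44 + 44)/1) = 88.
  m_9 = 1*88 - 44 = 44, d_9 = (1954 - 44^2)/1 = 18/1 = 18: (m_9, d_9) = (m_1, d_1) = (44, 18), so from here the quotients repeat a_1, ..., a_8; the period length is 8.
Hence the expansion of sqrt(1954) is a_0 = 44 followed by the repeating block 4, 1, 9, 44, 9, 1, 4, 88 (period 8).

[44; (4, 1, 9, 44, 9, 1, 4, 88)]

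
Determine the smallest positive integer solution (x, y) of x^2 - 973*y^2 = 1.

(x, y) = (903223, 28956)

First expand sqrt(973) as a continued fraction. With x_i = (sqrt(973) + m_i)/d_i and (m_0, d_0) = (0, 1): a_0 = floor(sqrt(973)) = 31, since 31^2 = 961 <= 973 < 1024 = 32^2.
Iterate m_{i+1} = d_i*a_i - m_i, d_{i+1} = (973 - m_{i+1}^2)/d_i, a_{i+1} = floor((a_0 + m_{i+1})/d_{i+1}):
  m_1 = 1*31 - 0 = 31, d_1 = (973 - 31^2)/1 = 12/1 = 12, a_1 = floor((31 + 31)/12) = 5.
  m_2 = 12*5 - 31 = 29, d_2 = (973 - 29^2)/12 = 132/12 = 11, a_2 = floor((31 + 29)/11) = 5.
  m_3 = 11*5 - 29 = 26, d_3 = (973 - 26^2)/11 = 297/11 = 27, a_3 = floor((31 + 26)/27) = 2.
  m_4 = 27*2 - 26 = 28, d_4 = (973 - 28^2)/27 = 189/27 = 7, a_4 = floor((31 + 28)/7) = 8.
  m_5 = 7*8 - 28 = 28, d_5 = (973 - 28^2)/7 = 189/7 = 27, a_5 = floor((31 + 28)/27) = 2.
  m_6 = 27*2 - 28 = 26, d_6 = (973 - 26^2)/27 = 297/27 = 11, a_6 = floor((31 + 26)/11) = 5.
  m_7 = 11*5 - 26 = 29, d_7 = (973 - 29^2)/11 = 132/11 = 12, a_7 = floor((31 + 29)/12) = 5.
  m_8 = 12*5 - 29 = 31, d_8 = (973 - 31^2)/12 = 12/12 = 1, a_8 = floor((31 + 31)/1) = 62.
  m_9 = 1*62 - 31 = 31, d_9 = (973 - 31^2)/1 = 12/1 = 12: (m_9, d_9) = (m_1, d_1) = (31, 12), so from here the quotients repeat a_1, ..., a_8; the period length is 8.
So sqrt(973) = [31; (5, 5, 2, 8, 2, 5, 5, 62)] with period length k = 8.
k is even, so the fundamental solution of x^2 - 973y^2 = 1 is (p_{k-1}, q_{k-1}) = (p_7, q_7); compute convergents through index 7.
Convergents (p_i = a_i*p_{i-1} + p_{i-2}, q_i = a_i*q_{i-1} + q_{i-2} with p_{-2}=0, p_{-1}=1, q_{-2}=1, q_{-1}=0):
  i=0: a_0=31, p_0 = 31*1 + 0 = 31, q_0 = 31*0 + 1 = 1.
  i=1: a_1=5, p_1 = 5*31 + 1 = 156, q_1 = 5*1 + 0 = 5.
  i=2: a_2=5, p_2 = 5*156 + 31 = 811, q_2 = 5*5 + 1 = 26.
  i=3: a_3=2, p_3 = 2*811 + 156 = 1778, q_3 = 2*26 + 5 = 57.
  i=4: a_4=8, p_4 = 8*1778 + 811 = 15035, q_4 = 8*57 + 26 = 482.
  i=5: a_5=2, p_5 = 2*15035 + 1778 = 31848, q_5 = 2*482 + 57 = 1021.
  i=6: a_6=5, p_6 = 5*31848 + 15035 = 174275, q_6 = 5*1021 + 482 = 5587.
  i=7: a_7=5, p_7 = 5*174275 + 31848 = 903223, q_7 = 5*5587 + 1021 = 28956.
Check: 903223^2 - 973*28956^2 = 815811787729 - 815811787728 = 1, so (x, y) = (903223, 28956) solves the equation, and by the theorem it is the least positive solution.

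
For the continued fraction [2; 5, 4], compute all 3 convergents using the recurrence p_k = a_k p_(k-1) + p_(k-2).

2/1, 11/5, 46/21

Using the convergent recurrence p_i = a_i*p_{i-1} + p_{i-2}, q_i = a_i*q_{i-1} + q_{i-2} with p_{-2}=0, p_{-1}=1, q_{-2}=1, q_{-1}=0:
  i=0: a_0=2, p_0 = 2*1 + 0 = 2, q_0 = 2*0 + 1 = 1.
  i=1: a_1=5, p_1 = 5*2 + 1 = 11, q_1 = 5*1 + 0 = 5.
  i=2: a_2=4, p_2 = 4*11 + 2 = 46, q_2 = 4*5 + 1 = 21.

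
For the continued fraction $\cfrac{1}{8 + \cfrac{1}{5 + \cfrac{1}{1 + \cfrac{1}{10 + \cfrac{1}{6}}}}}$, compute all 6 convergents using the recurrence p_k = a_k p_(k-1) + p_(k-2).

Using the convergent recurrence p_i = a_i*p_{i-1} + p_{i-2}, q_i = a_i*q_{i-1} + q_{i-2} with p_{-2}=0, p_{-1}=1, q_{-2}=1, q_{-1}=0:
  i=0: a_0=0, p_0 = 0*1 + 0 = 0, q_0 = 0*0 + 1 = 1.
  i=1: a_1=8, p_1 = 8*0 + 1 = 1, q_1 = 8*1 + 0 = 8.
  i=2: a_2=5, p_2 = 5*1 + 0 = 5, q_2 = 5*8 + 1 = 41.
  i=3: a_3=1, p_3 = 1*5 + 1 = 6, q_3 = 1*41 + 8 = 49.
  i=4: a_4=10, p_4 = 10*6 + 5 = 65, q_4 = 10*49 + 41 = 531.
  i=5: a_5=6, p_5 = 6*65 + 6 = 396, q_5 = 6*531 + 49 = 3235.

0/1, 1/8, 5/41, 6/49, 65/531, 396/3235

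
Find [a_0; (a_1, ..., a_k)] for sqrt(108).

[10; (2, 1, 1, 4, 1, 1, 2, 20)]

Write x_i = (sqrt(108) + m_i)/d_i with (m_0, d_0) = (0, 1). a_0 = floor(sqrt(108)) = 10, since 10^2 = 100 <= 108 < 121 = 11^2.
Iterate m_{i+1} = d_i*a_i - m_i, d_{i+1} = (108 - m_{i+1}^2)/d_i, a_{i+1} = floor((a_0 + m_{i+1})/d_{i+1}):
  m_1 = 1*10 - 0 = 10, d_1 = (108 - 10^2)/1 = 8/1 = 8, a_1 = floor((10 + 10)/8) = 2.
  m_2 = 8*2 - 10 = 6, d_2 = (108 - 6^2)/8 = 72/8 = 9, a_2 = floor((10 + 6)/9) = 1.
  m_3 = 9*1 - 6 = 3, d_3 = (108 - 3^2)/9 = 99/9 = 11, a_3 = floor((10 + 3)/11) = 1.
  m_4 = 11*1 - 3 = 8, d_4 = (108 - 8^2)/11 = 44/11 = 4, a_4 = floor((10 + 8)/4) = 4.
  m_5 = 4*4 - 8 = 8, d_5 = (108 - 8^2)/4 = 44/4 = 11, a_5 = floor((10 + 8)/11) = 1.
  m_6 = 11*1 - 8 = 3, d_6 = (108 - 3^2)/11 = 99/11 = 9, a_6 = floor((10 + 3)/9) = 1.
  m_7 = 9*1 - 3 = 6, d_7 = (108 - 6^2)/9 = 72/9 = 8, a_7 = floor((10 + 6)/8) = 2.
  m_8 = 8*2 - 6 = 10, d_8 = (108 - 10^2)/8 = 8/8 = 1, a_8 = floor((10 + 10)/1) = 20.
  m_9 = 1*20 - 10 = 10, d_9 = (108 - 10^2)/1 = 8/1 = 8: (m_9, d_9) = (m_1, d_1) = (10, 8), so from here the quotients repeat a_1, ..., a_8; the period length is 8.
Hence the expansion of sqrt(108) is a_0 = 10 followed by the repeating block 2, 1, 1, 4, 1, 1, 2, 20 (period 8).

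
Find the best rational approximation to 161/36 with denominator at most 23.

85/19

Expand x = 161/36 as a continued fraction with the Euclidean algorithm:
  161 = 4*36 + 17, so a_0 = 4.
  36 = 2*17 + 2, so a_1 = 2.
  17 = 8*2 + 1, so a_2 = 8.
  2 = 2*1 + 0, so a_3 = 2.
so x = [4; 2, 8, 2].
Convergents (p_i = a_i*p_{i-1} + p_{i-2}, q_i = a_i*q_{i-1} + q_{i-2} with p_{-2}=0, p_{-1}=1, q_{-2}=1, q_{-1}=0), until the denominator exceeds 23:
  i=0: a_0=4, p_0 = 4*1 + 0 = 4, q_0 = 4*0 + 1 = 1.
  i=1: a_1=2, p_1 = 2*4 + 1 = 9, q_1 = 2*1 + 0 = 2.
  i=2: a_2=8, p_2 = 8*9 + 4 = 76, q_2 = 8*2 + 1 = 17.
  i=3: a_3=2, p_3 = 2*76 + 9 = 161, q_3 = 2*17 + 2 = 36.
q_3 = 36 > 23, so the last convergent with denominator <= 23 is p_2/q_2 = 76/17.
The closest fraction with denominator <= 23 is either p_2/q_2 or the intermediate fraction (k*p_2 + p_1)/(k*q_2 + q_1) with the largest k >= 1 whose denominator stays <= 23; these approach x as k grows, and every other convergent or intermediate fraction in range is farther away.
Largest k: floor((23 - q_1)/q_2) = floor((23 - 2)/17) = 1.
That gives (1*76 + 9)/(1*17 + 2) = 85/19.
Compare the errors: |x - 76/17| = |161*17 - 76*36|/(36*17) = 1/612, and |x - 85/19| = |161*19 - 85*36|/(36*19) = 1/684.
Cross-multiplying, 1*612 = 612 < 684 = 1*684, so 1/684 is smaller: the intermediate fraction 85/19 is closer to x than 76/17.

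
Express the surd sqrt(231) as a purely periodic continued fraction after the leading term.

[15; (5, 30)]

Write x_i = (sqrt(231) + m_i)/d_i with (m_0, d_0) = (0, 1). a_0 = floor(sqrt(231)) = 15, since 15^2 = 225 <= 231 < 256 = 16^2.
Iterate m_{i+1} = d_i*a_i - m_i, d_{i+1} = (231 - m_{i+1}^2)/d_i, a_{i+1} = floor((a_0 + m_{i+1})/d_{i+1}):
  m_1 = 1*15 - 0 = 15, d_1 = (231 - 15^2)/1 = 6/1 = 6, a_1 = floor((15 + 15)/6) = 5.
  m_2 = 6*5 - 15 = 15, d_2 = (231 - 15^2)/6 = 6/6 = 1, a_2 = floor((15 + 15)/1) = 30.
  m_3 = 1*30 - 15 = 15, d_3 = (231 - 15^2)/1 = 6/1 = 6: (m_3, d_3) = (m_1, d_1) = (15, 6), so from here the quotients repeat a_1, a_2; the period length is 2.
Hence the expansion of sqrt(231) is a_0 = 15 followed by the repeating block 5, 30 (period 2).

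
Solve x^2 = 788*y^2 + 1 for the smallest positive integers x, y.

First expand sqrt(788) as a continued fraction. With x_i = (sqrt(788) + m_i)/d_i and (m_0, d_0) = (0, 1): a_0 = floor(sqrt(788)) = 28, since 28^2 = 784 <= 788 < 841 = 29^2.
Iterate m_{i+1} = d_i*a_i - m_i, d_{i+1} = (788 - m_{i+1}^2)/d_i, a_{i+1} = floor((a_0 + m_{i+1})/d_{i+1}):
  m_1 = 1*28 - 0 = 28, d_1 = (788 - 28^2)/1 = 4/1 = 4, a_1 = floor((28 + 28)/4) = 14.
  m_2 = 4*14 - 28 = 28, d_2 = (788 - 28^2)/4 = 4/4 = 1, a_2 = floor((28 + 28)/1) = 56.
  m_3 = 1*56 - 28 = 28, d_3 = (788 - 28^2)/1 = 4/1 = 4: (m_3, d_3) = (m_1, d_1) = (28, 4), so from here the quotients repeat a_1, a_2; the period length is 2.
So sqrt(788) = [28; (14, 56)] with period length k = 2.
k is even, so the fundamental solution of x^2 - 788y^2 = 1 is (p_{k-1}, q_{k-1}) = (p_1, q_1); compute convergents through index 1.
Convergents (p_i = a_i*p_{i-1} + p_{i-2}, q_i = a_i*q_{i-1} + q_{i-2} with p_{-2}=0, p_{-1}=1, q_{-2}=1, q_{-1}=0):
  i=0: a_0=28, p_0 = 28*1 + 0 = 28, q_0 = 28*0 + 1 = 1.
  i=1: a_1=14, p_1 = 14*28 + 1 = 393, q_1 = 14*1 + 0 = 14.
Check: 393^2 - 788*14^2 = 154449 - 154448 = 1, so (x, y) = (393, 14) solves the equation, and by the theorem it is the least positive solution.

(x, y) = (393, 14)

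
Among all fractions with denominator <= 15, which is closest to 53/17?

28/9

Expand x = 53/17 as a continued fraction with the Euclidean algorithm:
  53 = 3*17 + 2, so a_0 = 3.
  17 = 8*2 + 1, so a_1 = 8.
  2 = 2*1 + 0, so a_2 = 2.
so x = [3; 8, 2].
Convergents (p_i = a_i*p_{i-1} + p_{i-2}, q_i = a_i*q_{i-1} + q_{i-2} with p_{-2}=0, p_{-1}=1, q_{-2}=1, q_{-1}=0), until the denominator exceeds 15:
  i=0: a_0=3, p_0 = 3*1 + 0 = 3, q_0 = 3*0 + 1 = 1.
  i=1: a_1=8, p_1 = 8*3 + 1 = 25, q_1 = 8*1 + 0 = 8.
  i=2: a_2=2, p_2 = 2*25 + 3 = 53, q_2 = 2*8 + 1 = 17.
q_2 = 17 > 15, so the last convergent with denominator <= 15 is p_1/q_1 = 25/8.
The closest fraction with denominator <= 15 is either p_1/q_1 or the intermediate fraction (k*p_1 + p_0)/(k*q_1 + q_0) with the largest k >= 1 whose denominator stays <= 15; these approach x as k grows, and every other convergent or intermediate fraction in range is farther away.
Largest k: floor((15 - q_0)/q_1) = floor((15 - 1)/8) = 1.
That gives (1*25 + 3)/(1*8 + 1) = 28/9.
Compare the errors: |x - 25/8| = |53*8 - 25*17|/(17*8) = 1/136, and |x - 28/9| = |53*9 - 28*17|/(17*9) = 1/153.
Cross-multiplying, 1*136 = 136 < 153 = 1*153, so 1/153 is smaller: the intermediate fraction 28/9 is closer to x than 25/8.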